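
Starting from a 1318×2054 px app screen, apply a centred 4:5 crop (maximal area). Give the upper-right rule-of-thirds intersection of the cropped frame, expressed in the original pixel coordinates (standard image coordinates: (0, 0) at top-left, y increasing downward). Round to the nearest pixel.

(879, 752)

1318/2054 < 4/5, so the 4:5 crop keeps the full width 1318 and trims height to 1318 × 5/4 = 1647.50 px.
Top offset = (2054 − 1647.50)/2 = 203.25 px; left offset = 0.
Upper-right is two-thirds across and one-third down within the crop:
x = 0.00 + 2 × 1318.00/3 ≈ 879; y = 203.25 + 1 × 1647.50/3 ≈ 752.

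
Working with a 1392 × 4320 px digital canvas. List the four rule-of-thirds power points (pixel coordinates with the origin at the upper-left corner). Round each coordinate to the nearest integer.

One third of 1392 is 464; one third of 4320 is 1440.
Vertical third lines at x = 464 and x = 928; horizontal third lines at y = 1440 and y = 2880.

(464, 1440), (928, 1440), (464, 2880), (928, 2880)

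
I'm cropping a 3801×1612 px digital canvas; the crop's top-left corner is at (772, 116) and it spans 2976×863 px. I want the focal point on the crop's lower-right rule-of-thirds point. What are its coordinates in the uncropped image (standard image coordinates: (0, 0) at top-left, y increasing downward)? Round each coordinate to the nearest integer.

x = 2756 px, y = 691 px

One third of the crop width 2976 is 992.00 px.
One third of the crop height 863 is 287.67 px.
The lower-right point is two-thirds across and two-thirds down within the crop:
x = 772 + 2 × 992.00 ≈ 2756; y = 116 + 2 × 287.67 ≈ 691.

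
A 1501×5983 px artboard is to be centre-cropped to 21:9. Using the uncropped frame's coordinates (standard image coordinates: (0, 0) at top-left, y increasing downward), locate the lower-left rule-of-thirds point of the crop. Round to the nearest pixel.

1501/5983 < 21/9, so the 21:9 crop keeps the full width 1501 and trims height to 1501 × 9/21 = 643.29 px.
Top offset = (5983 − 643.29)/2 = 2669.86 px; left offset = 0.
Lower-left is one-third across and two-thirds down within the crop:
x = 0.00 + 1 × 1501.00/3 ≈ 500; y = 2669.86 + 2 × 643.29/3 ≈ 3099.

(500, 3099)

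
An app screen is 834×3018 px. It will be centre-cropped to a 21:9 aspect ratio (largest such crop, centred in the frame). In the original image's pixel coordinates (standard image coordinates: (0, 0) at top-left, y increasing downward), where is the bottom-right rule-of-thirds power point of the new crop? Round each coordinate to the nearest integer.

834/3018 < 21/9, so the 21:9 crop keeps the full width 834 and trims height to 834 × 9/21 = 357.43 px.
Top offset = (3018 − 357.43)/2 = 1330.29 px; left offset = 0.
Bottom-right is two-thirds across and two-thirds down within the crop:
x = 0.00 + 2 × 834.00/3 ≈ 556; y = 1330.29 + 2 × 357.43/3 ≈ 1569.

(556, 1569)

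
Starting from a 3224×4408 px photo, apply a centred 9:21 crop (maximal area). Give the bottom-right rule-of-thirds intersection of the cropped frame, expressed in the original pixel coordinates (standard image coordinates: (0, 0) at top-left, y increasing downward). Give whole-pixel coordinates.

3224/4408 > 9/21, so the 9:21 crop keeps the full height 4408 and trims width to 4408 × 9/21 = 1889.14 px.
Left offset = (3224 − 1889.14)/2 = 667.43 px; top offset = 0.
Bottom-right is two-thirds across and two-thirds down within the crop:
x = 667.43 + 2 × 1889.14/3 ≈ 1927; y = 0.00 + 2 × 4408.00/3 ≈ 2939.

x = 1927 px, y = 2939 px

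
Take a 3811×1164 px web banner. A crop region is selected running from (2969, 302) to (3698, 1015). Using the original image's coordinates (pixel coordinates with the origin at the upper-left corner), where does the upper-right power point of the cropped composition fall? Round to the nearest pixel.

x = 3455 px, y = 540 px

Crop width = 3698 − 2969 = 729 px; one third is 243.00 px.
Crop height = 1015 − 302 = 713 px; one third is 237.67 px.
The upper-right point is two-thirds across and one-third down within the crop:
x = 2969 + 2 × 243.00 ≈ 3455; y = 302 + 1 × 237.67 ≈ 540.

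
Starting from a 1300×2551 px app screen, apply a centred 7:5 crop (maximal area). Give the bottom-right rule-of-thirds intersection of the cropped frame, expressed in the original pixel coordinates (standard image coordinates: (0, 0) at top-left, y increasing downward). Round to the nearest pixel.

1300/2551 < 7/5, so the 7:5 crop keeps the full width 1300 and trims height to 1300 × 5/7 = 928.57 px.
Top offset = (2551 − 928.57)/2 = 811.21 px; left offset = 0.
Bottom-right is two-thirds across and two-thirds down within the crop:
x = 0.00 + 2 × 1300.00/3 ≈ 867; y = 811.21 + 2 × 928.57/3 ≈ 1430.

x = 867 px, y = 1430 px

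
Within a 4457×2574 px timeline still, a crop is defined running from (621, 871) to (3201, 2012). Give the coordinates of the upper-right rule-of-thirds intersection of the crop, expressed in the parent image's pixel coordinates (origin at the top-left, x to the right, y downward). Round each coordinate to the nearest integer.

(2341, 1251)

Crop width = 3201 − 621 = 2580 px; one third is 860.00 px.
Crop height = 2012 − 871 = 1141 px; one third is 380.33 px.
The upper-right point is two-thirds across and one-third down within the crop:
x = 621 + 2 × 860.00 ≈ 2341; y = 871 + 1 × 380.33 ≈ 1251.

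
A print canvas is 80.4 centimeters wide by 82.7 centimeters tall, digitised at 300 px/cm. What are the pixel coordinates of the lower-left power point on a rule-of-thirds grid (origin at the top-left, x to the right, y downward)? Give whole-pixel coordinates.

(8040, 16540)

In pixels the canvas is 80.4 × 300 = 24120 wide and 82.7 × 300 = 24810 tall.
The lower-left point is one-third across and two-thirds down:
x = 1 × 24120/3 ≈ 8040; y = 2 × 24810/3 ≈ 16540.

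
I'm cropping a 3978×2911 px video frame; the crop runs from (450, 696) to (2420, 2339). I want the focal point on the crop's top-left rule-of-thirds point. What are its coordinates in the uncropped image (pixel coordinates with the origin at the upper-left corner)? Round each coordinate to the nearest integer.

x = 1107 px, y = 1244 px

Crop width = 2420 − 450 = 1970 px; one third is 656.67 px.
Crop height = 2339 − 696 = 1643 px; one third is 547.67 px.
The top-left point is one-third across and one-third down within the crop:
x = 450 + 1 × 656.67 ≈ 1107; y = 696 + 1 × 547.67 ≈ 1244.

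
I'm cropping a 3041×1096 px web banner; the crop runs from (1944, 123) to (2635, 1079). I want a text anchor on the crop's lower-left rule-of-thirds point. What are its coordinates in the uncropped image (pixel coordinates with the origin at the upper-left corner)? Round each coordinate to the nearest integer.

x = 2174 px, y = 760 px

Crop width = 2635 − 1944 = 691 px; one third is 230.33 px.
Crop height = 1079 − 123 = 956 px; one third is 318.67 px.
The lower-left point is one-third across and two-thirds down within the crop:
x = 1944 + 1 × 230.33 ≈ 2174; y = 123 + 2 × 318.67 ≈ 760.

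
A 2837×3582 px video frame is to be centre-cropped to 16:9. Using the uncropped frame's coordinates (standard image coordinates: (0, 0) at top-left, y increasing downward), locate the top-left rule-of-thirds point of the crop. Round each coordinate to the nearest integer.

2837/3582 < 16/9, so the 16:9 crop keeps the full width 2837 and trims height to 2837 × 9/16 = 1595.81 px.
Top offset = (3582 − 1595.81)/2 = 993.09 px; left offset = 0.
Top-left is one-third across and one-third down within the crop:
x = 0.00 + 1 × 2837.00/3 ≈ 946; y = 993.09 + 1 × 1595.81/3 ≈ 1525.

x = 946 px, y = 1525 px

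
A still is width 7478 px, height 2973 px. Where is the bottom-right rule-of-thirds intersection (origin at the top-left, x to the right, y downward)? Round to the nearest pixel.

The bottom-right point sits two-thirds of the way across and two-thirds of the way down.
x = 2 × 7478/3 ≈ 4985; y = 2 × 2973/3 ≈ 1982.

(4985, 1982)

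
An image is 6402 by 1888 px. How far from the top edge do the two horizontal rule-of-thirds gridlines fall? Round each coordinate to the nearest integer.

1888 / 3 = 629.33, so the horizontal lines sit at one and two thirds of 1888.

y = 629 px and y = 1259 px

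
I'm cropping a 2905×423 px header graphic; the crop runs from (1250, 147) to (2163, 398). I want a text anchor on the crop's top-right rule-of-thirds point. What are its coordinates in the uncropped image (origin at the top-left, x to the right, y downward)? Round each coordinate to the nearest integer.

Crop width = 2163 − 1250 = 913 px; one third is 304.33 px.
Crop height = 398 − 147 = 251 px; one third is 83.67 px.
The top-right point is two-thirds across and one-third down within the crop:
x = 1250 + 2 × 304.33 ≈ 1859; y = 147 + 1 × 83.67 ≈ 231.

(1859, 231)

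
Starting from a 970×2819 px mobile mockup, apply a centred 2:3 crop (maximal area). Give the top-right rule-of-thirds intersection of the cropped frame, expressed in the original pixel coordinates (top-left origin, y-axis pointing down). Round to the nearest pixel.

970/2819 < 2/3, so the 2:3 crop keeps the full width 970 and trims height to 970 × 3/2 = 1455.00 px.
Top offset = (2819 − 1455.00)/2 = 682.00 px; left offset = 0.
Top-right is two-thirds across and one-third down within the crop:
x = 0.00 + 2 × 970.00/3 ≈ 647; y = 682.00 + 1 × 1455.00/3 ≈ 1167.

x = 647 px, y = 1167 px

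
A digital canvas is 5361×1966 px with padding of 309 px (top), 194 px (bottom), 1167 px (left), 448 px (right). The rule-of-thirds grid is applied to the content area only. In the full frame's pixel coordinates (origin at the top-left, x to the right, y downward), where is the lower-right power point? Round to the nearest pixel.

x = 3664 px, y = 1284 px

Content width = 5361 − 1167 − 448 = 3746 px; content height = 1966 − 309 − 194 = 1463 px.
Lower-right is two-thirds across and two-thirds down within the content area.
x = 1167 + 2 × 3746/3 = 1167 + 2497.33 ≈ 3664
y = 309 + 2 × 1463/3 = 309 + 975.33 ≈ 1284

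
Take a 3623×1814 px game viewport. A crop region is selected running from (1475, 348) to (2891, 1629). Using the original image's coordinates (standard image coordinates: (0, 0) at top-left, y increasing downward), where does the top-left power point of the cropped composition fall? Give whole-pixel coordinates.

(1947, 775)

Crop width = 2891 − 1475 = 1416 px; one third is 472.00 px.
Crop height = 1629 − 348 = 1281 px; one third is 427.00 px.
The top-left point is one-third across and one-third down within the crop:
x = 1475 + 1 × 472.00 ≈ 1947; y = 348 + 1 × 427.00 ≈ 775.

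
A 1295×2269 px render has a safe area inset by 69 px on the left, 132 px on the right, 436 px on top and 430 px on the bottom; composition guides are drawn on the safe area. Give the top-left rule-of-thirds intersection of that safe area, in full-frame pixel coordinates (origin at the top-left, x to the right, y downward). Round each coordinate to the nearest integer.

Content width = 1295 − 69 − 132 = 1094 px; content height = 2269 − 436 − 430 = 1403 px.
Top-left is one-third across and one-third down within the safe area.
x = 69 + 1 × 1094/3 = 69 + 364.67 ≈ 434
y = 436 + 1 × 1403/3 = 436 + 467.67 ≈ 904

(434, 904)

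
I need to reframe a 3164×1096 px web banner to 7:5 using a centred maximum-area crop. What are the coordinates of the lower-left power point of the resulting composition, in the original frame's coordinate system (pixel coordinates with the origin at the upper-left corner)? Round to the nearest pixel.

3164/1096 > 7/5, so the 7:5 crop keeps the full height 1096 and trims width to 1096 × 7/5 = 1534.40 px.
Left offset = (3164 − 1534.40)/2 = 814.80 px; top offset = 0.
Lower-left is one-third across and two-thirds down within the crop:
x = 814.80 + 1 × 1534.40/3 ≈ 1326; y = 0.00 + 2 × 1096.00/3 ≈ 731.

(1326, 731)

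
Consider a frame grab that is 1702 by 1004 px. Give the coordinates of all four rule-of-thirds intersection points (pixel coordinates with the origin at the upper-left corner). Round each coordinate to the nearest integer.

(567, 335), (1135, 335), (567, 669), (1135, 669)

One third of 1702 is 567.33; one third of 1004 is 334.67.
Vertical third lines at x = 567 and x = 1135; horizontal third lines at y = 335 and y = 669.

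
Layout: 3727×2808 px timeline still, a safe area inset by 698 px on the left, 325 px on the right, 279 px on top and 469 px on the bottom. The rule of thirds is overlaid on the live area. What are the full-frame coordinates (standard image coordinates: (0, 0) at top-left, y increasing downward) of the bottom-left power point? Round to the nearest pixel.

Content width = 3727 − 698 − 325 = 2704 px; content height = 2808 − 279 − 469 = 2060 px.
Bottom-left is one-third across and two-thirds down within the live area.
x = 698 + 1 × 2704/3 = 698 + 901.33 ≈ 1599
y = 279 + 2 × 2060/3 = 279 + 1373.33 ≈ 1652

(1599, 1652)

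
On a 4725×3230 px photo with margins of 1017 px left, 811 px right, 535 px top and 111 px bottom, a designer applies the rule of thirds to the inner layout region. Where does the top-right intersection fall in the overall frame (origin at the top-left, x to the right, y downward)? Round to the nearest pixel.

Content width = 4725 − 1017 − 811 = 2897 px; content height = 3230 − 535 − 111 = 2584 px.
Top-right is two-thirds across and one-third down within the inner layout region.
x = 1017 + 2 × 2897/3 = 1017 + 1931.33 ≈ 2948
y = 535 + 1 × 2584/3 = 535 + 861.33 ≈ 1396

x = 2948 px, y = 1396 px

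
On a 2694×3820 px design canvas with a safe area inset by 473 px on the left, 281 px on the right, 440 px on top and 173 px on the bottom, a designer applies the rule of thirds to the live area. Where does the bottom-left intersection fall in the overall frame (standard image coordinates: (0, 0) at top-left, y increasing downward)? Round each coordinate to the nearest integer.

Content width = 2694 − 473 − 281 = 1940 px; content height = 3820 − 440 − 173 = 3207 px.
Bottom-left is one-third across and two-thirds down within the live area.
x = 473 + 1 × 1940/3 = 473 + 646.67 ≈ 1120
y = 440 + 2 × 3207/3 = 440 + 2138.00 ≈ 2578

(1120, 2578)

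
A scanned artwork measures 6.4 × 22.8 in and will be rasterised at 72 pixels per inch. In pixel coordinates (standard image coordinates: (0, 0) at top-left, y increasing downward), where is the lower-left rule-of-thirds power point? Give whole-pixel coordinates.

x = 154 px, y = 1094 px

In pixels the canvas is 6.4 × 72 = 460.8 wide and 22.8 × 72 = 1641.6 tall.
The lower-left point is one-third across and two-thirds down:
x = 1 × 460.8/3 ≈ 154; y = 2 × 1641.6/3 ≈ 1094.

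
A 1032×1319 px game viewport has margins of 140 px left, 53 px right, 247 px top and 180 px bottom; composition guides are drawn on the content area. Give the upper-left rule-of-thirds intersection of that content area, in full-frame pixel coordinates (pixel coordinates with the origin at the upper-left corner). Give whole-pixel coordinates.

(420, 544)

Content width = 1032 − 140 − 53 = 839 px; content height = 1319 − 247 − 180 = 892 px.
Upper-left is one-third across and one-third down within the content area.
x = 140 + 1 × 839/3 = 140 + 279.67 ≈ 420
y = 247 + 1 × 892/3 = 247 + 297.33 ≈ 544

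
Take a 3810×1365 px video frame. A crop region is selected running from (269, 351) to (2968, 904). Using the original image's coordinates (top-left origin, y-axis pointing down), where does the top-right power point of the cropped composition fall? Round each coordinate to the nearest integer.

x = 2068 px, y = 535 px

Crop width = 2968 − 269 = 2699 px; one third is 899.67 px.
Crop height = 904 − 351 = 553 px; one third is 184.33 px.
The top-right point is two-thirds across and one-third down within the crop:
x = 269 + 2 × 899.67 ≈ 2068; y = 351 + 1 × 184.33 ≈ 535.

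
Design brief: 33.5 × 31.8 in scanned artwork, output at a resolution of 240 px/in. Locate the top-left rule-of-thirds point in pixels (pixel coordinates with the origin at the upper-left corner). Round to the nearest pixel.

In pixels the canvas is 33.5 × 240 = 8040 wide and 31.8 × 240 = 7632 tall.
The top-left point is one-third across and one-third down:
x = 1 × 8040/3 ≈ 2680; y = 1 × 7632/3 ≈ 2544.

x = 2680 px, y = 2544 px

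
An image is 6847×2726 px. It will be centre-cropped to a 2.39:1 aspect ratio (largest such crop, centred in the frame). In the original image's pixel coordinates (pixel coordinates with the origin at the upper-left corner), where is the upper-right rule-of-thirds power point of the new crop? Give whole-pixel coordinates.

6847/2726 > 2.39/1, so the 2.39:1 crop keeps the full height 2726 and trims width to 2726 × 2.39/1 = 6515.14 px.
Left offset = (6847 − 6515.14)/2 = 165.93 px; top offset = 0.
Upper-right is two-thirds across and one-third down within the crop:
x = 165.93 + 2 × 6515.14/3 ≈ 4509; y = 0.00 + 1 × 2726.00/3 ≈ 909.

x = 4509 px, y = 909 px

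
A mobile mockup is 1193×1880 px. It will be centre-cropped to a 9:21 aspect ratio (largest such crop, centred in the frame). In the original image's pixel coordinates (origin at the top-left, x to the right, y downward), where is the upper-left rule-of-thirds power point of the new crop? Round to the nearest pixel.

1193/1880 > 9/21, so the 9:21 crop keeps the full height 1880 and trims width to 1880 × 9/21 = 805.71 px.
Left offset = (1193 − 805.71)/2 = 193.64 px; top offset = 0.
Upper-left is one-third across and one-third down within the crop:
x = 193.64 + 1 × 805.71/3 ≈ 462; y = 0.00 + 1 × 1880.00/3 ≈ 627.

x = 462 px, y = 627 px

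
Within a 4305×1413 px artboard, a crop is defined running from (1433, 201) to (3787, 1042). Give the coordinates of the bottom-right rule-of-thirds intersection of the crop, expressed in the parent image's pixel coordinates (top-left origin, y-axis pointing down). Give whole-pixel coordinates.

Crop width = 3787 − 1433 = 2354 px; one third is 784.67 px.
Crop height = 1042 − 201 = 841 px; one third is 280.33 px.
The bottom-right point is two-thirds across and two-thirds down within the crop:
x = 1433 + 2 × 784.67 ≈ 3002; y = 201 + 2 × 280.33 ≈ 762.

(3002, 762)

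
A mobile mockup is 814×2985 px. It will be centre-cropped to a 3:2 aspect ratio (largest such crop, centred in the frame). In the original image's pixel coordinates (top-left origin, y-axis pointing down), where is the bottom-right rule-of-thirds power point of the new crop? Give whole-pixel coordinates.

x = 543 px, y = 1583 px

814/2985 < 3/2, so the 3:2 crop keeps the full width 814 and trims height to 814 × 2/3 = 542.67 px.
Top offset = (2985 − 542.67)/2 = 1221.17 px; left offset = 0.
Bottom-right is two-thirds across and two-thirds down within the crop:
x = 0.00 + 2 × 814.00/3 ≈ 543; y = 1221.17 + 2 × 542.67/3 ≈ 1583.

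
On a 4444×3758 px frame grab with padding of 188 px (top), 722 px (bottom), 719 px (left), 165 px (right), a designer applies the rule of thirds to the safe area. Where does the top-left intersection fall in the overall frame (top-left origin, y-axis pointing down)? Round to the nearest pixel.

(1906, 1137)

Content width = 4444 − 719 − 165 = 3560 px; content height = 3758 − 188 − 722 = 2848 px.
Top-left is one-third across and one-third down within the safe area.
x = 719 + 1 × 3560/3 = 719 + 1186.67 ≈ 1906
y = 188 + 1 × 2848/3 = 188 + 949.33 ≈ 1137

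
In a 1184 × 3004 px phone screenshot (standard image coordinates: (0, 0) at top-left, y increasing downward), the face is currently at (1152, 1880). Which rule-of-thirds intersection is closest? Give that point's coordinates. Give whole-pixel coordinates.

(789, 2003)

Third lines: x ∈ {395, 789}, y ∈ {1001, 2003}.
1152 is closer to x = 789; 1880 is closer to y = 2003.
So the nearest intersection is the lower-right power point.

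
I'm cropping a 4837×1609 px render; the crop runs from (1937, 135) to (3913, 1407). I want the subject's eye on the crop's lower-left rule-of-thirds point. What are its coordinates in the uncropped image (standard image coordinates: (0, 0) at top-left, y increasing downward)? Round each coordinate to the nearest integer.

Crop width = 3913 − 1937 = 1976 px; one third is 658.67 px.
Crop height = 1407 − 135 = 1272 px; one third is 424.00 px.
The lower-left point is one-third across and two-thirds down within the crop:
x = 1937 + 1 × 658.67 ≈ 2596; y = 135 + 2 × 424.00 ≈ 983.

(2596, 983)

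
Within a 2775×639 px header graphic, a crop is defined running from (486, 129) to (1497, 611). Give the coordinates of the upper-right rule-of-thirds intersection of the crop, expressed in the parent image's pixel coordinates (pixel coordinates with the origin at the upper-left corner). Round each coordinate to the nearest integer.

Crop width = 1497 − 486 = 1011 px; one third is 337.00 px.
Crop height = 611 − 129 = 482 px; one third is 160.67 px.
The upper-right point is two-thirds across and one-third down within the crop:
x = 486 + 2 × 337.00 ≈ 1160; y = 129 + 1 × 160.67 ≈ 290.

(1160, 290)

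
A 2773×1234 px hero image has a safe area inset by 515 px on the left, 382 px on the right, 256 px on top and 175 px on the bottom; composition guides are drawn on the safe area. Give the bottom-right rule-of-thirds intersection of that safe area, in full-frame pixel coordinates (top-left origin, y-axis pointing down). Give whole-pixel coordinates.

Content width = 2773 − 515 − 382 = 1876 px; content height = 1234 − 256 − 175 = 803 px.
Bottom-right is two-thirds across and two-thirds down within the safe area.
x = 515 + 2 × 1876/3 = 515 + 1250.67 ≈ 1766
y = 256 + 2 × 803/3 = 256 + 535.33 ≈ 791

(1766, 791)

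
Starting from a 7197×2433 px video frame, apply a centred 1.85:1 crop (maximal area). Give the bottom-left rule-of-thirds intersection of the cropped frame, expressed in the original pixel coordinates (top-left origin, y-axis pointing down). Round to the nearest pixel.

7197/2433 > 1.85/1, so the 1.85:1 crop keeps the full height 2433 and trims width to 2433 × 1.85/1 = 4501.05 px.
Left offset = (7197 − 4501.05)/2 = 1347.97 px; top offset = 0.
Bottom-left is one-third across and two-thirds down within the crop:
x = 1347.97 + 1 × 4501.05/3 ≈ 2848; y = 0.00 + 2 × 2433.00/3 ≈ 1622.

(2848, 1622)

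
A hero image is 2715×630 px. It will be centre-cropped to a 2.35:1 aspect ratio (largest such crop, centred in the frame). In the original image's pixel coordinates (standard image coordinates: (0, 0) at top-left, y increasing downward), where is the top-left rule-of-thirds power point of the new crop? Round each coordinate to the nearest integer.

(1111, 210)

2715/630 > 2.35/1, so the 2.35:1 crop keeps the full height 630 and trims width to 630 × 2.35/1 = 1480.50 px.
Left offset = (2715 − 1480.50)/2 = 617.25 px; top offset = 0.
Top-left is one-third across and one-third down within the crop:
x = 617.25 + 1 × 1480.50/3 ≈ 1111; y = 0.00 + 1 × 630.00/3 ≈ 210.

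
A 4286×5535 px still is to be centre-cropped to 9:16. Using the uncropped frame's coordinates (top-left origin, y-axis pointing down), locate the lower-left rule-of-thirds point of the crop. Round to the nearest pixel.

4286/5535 > 9/16, so the 9:16 crop keeps the full height 5535 and trims width to 5535 × 9/16 = 3113.44 px.
Left offset = (4286 − 3113.44)/2 = 586.28 px; top offset = 0.
Lower-left is one-third across and two-thirds down within the crop:
x = 586.28 + 1 × 3113.44/3 ≈ 1624; y = 0.00 + 2 × 5535.00/3 ≈ 3690.

x = 1624 px, y = 3690 px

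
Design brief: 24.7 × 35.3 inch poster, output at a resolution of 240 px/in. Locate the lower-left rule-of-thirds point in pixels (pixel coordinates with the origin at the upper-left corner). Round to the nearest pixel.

In pixels the canvas is 24.7 × 240 = 5928 wide and 35.3 × 240 = 8472 tall.
The lower-left point is one-third across and two-thirds down:
x = 1 × 5928/3 ≈ 1976; y = 2 × 8472/3 ≈ 5648.

x = 1976 px, y = 5648 px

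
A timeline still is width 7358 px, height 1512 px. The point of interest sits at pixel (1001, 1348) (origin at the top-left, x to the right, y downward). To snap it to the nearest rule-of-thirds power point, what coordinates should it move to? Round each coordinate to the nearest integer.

x = 2453 px, y = 1008 px

Third lines: x ∈ {2453, 4905}, y ∈ {504, 1008}.
1001 is closer to x = 2453; 1348 is closer to y = 1008.
So the nearest intersection is the lower-left power point.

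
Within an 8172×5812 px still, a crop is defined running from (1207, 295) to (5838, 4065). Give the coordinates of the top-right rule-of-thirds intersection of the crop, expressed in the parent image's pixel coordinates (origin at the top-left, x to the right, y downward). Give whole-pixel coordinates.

(4294, 1552)

Crop width = 5838 − 1207 = 4631 px; one third is 1543.67 px.
Crop height = 4065 − 295 = 3770 px; one third is 1256.67 px.
The top-right point is two-thirds across and one-third down within the crop:
x = 1207 + 2 × 1543.67 ≈ 4294; y = 295 + 1 × 1256.67 ≈ 1552.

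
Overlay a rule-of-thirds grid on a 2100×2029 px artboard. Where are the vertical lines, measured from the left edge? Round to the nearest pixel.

700 px and 1400 px

2100 / 3 = 700, so the vertical lines sit at one and two thirds of 2100.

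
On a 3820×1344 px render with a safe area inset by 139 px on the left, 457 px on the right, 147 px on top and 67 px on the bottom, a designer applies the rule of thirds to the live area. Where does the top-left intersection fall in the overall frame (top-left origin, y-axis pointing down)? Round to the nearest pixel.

x = 1214 px, y = 524 px

Content width = 3820 − 139 − 457 = 3224 px; content height = 1344 − 147 − 67 = 1130 px.
Top-left is one-third across and one-third down within the live area.
x = 139 + 1 × 3224/3 = 139 + 1074.67 ≈ 1214
y = 147 + 1 × 1130/3 = 147 + 376.67 ≈ 524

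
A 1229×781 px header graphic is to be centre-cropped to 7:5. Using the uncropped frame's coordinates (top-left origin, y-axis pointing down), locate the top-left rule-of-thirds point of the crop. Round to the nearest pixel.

1229/781 > 7/5, so the 7:5 crop keeps the full height 781 and trims width to 781 × 7/5 = 1093.40 px.
Left offset = (1229 − 1093.40)/2 = 67.80 px; top offset = 0.
Top-left is one-third across and one-third down within the crop:
x = 67.80 + 1 × 1093.40/3 ≈ 432; y = 0.00 + 1 × 781.00/3 ≈ 260.

(432, 260)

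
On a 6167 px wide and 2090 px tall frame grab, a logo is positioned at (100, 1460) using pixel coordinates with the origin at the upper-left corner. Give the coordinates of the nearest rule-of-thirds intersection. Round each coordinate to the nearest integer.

Third lines: x ∈ {2056, 4111}, y ∈ {697, 1393}.
100 is closer to x = 2056; 1460 is closer to y = 1393.
So the nearest intersection is the lower-left power point.

(2056, 1393)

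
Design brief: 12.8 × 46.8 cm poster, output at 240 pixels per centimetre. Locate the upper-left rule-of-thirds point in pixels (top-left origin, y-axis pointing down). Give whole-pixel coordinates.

In pixels the canvas is 12.8 × 240 = 3072 wide and 46.8 × 240 = 11232 tall.
The upper-left point is one-third across and one-third down:
x = 1 × 3072/3 ≈ 1024; y = 1 × 11232/3 ≈ 3744.

x = 1024 px, y = 3744 px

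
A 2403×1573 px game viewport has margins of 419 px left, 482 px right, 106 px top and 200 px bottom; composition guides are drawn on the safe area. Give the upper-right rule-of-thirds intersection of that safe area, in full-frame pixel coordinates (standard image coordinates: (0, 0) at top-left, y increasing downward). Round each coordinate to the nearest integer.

(1420, 528)

Content width = 2403 − 419 − 482 = 1502 px; content height = 1573 − 106 − 200 = 1267 px.
Upper-right is two-thirds across and one-third down within the safe area.
x = 419 + 2 × 1502/3 = 419 + 1001.33 ≈ 1420
y = 106 + 1 × 1267/3 = 106 + 422.33 ≈ 528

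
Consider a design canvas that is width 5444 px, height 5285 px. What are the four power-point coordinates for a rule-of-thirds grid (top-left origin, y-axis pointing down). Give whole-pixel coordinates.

(1815, 1762), (3629, 1762), (1815, 3523), (3629, 3523)

One third of 5444 is 1814.67; one third of 5285 is 1761.67.
Vertical third lines at x = 1815 and x = 3629; horizontal third lines at y = 1762 and y = 3523.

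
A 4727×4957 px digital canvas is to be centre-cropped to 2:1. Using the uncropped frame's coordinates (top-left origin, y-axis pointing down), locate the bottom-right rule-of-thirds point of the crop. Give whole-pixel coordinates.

(3151, 2872)

4727/4957 < 2/1, so the 2:1 crop keeps the full width 4727 and trims height to 4727 × 1/2 = 2363.50 px.
Top offset = (4957 − 2363.50)/2 = 1296.75 px; left offset = 0.
Bottom-right is two-thirds across and two-thirds down within the crop:
x = 0.00 + 2 × 4727.00/3 ≈ 3151; y = 1296.75 + 2 × 2363.50/3 ≈ 2872.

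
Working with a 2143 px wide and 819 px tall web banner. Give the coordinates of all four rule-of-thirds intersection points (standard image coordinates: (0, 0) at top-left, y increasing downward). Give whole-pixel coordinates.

(714, 273), (1429, 273), (714, 546), (1429, 546)

One third of 2143 is 714.33; one third of 819 is 273.
Vertical third lines at x = 714 and x = 1429; horizontal third lines at y = 273 and y = 546.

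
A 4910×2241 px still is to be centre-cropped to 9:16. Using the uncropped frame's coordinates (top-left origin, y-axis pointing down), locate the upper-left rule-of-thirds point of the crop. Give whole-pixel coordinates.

4910/2241 > 9/16, so the 9:16 crop keeps the full height 2241 and trims width to 2241 × 9/16 = 1260.56 px.
Left offset = (4910 − 1260.56)/2 = 1824.72 px; top offset = 0.
Upper-left is one-third across and one-third down within the crop:
x = 1824.72 + 1 × 1260.56/3 ≈ 2245; y = 0.00 + 1 × 2241.00/3 ≈ 747.

(2245, 747)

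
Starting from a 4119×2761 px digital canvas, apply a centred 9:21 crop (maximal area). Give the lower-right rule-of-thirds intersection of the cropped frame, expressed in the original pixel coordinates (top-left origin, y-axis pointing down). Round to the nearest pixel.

(2257, 1841)

4119/2761 > 9/21, so the 9:21 crop keeps the full height 2761 and trims width to 2761 × 9/21 = 1183.29 px.
Left offset = (4119 − 1183.29)/2 = 1467.86 px; top offset = 0.
Lower-right is two-thirds across and two-thirds down within the crop:
x = 1467.86 + 2 × 1183.29/3 ≈ 2257; y = 0.00 + 2 × 2761.00/3 ≈ 1841.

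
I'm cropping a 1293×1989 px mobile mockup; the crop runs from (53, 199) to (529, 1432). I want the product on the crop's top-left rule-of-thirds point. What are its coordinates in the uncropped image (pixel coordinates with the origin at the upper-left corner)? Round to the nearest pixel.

x = 212 px, y = 610 px

Crop width = 529 − 53 = 476 px; one third is 158.67 px.
Crop height = 1432 − 199 = 1233 px; one third is 411.00 px.
The top-left point is one-third across and one-third down within the crop:
x = 53 + 1 × 158.67 ≈ 212; y = 199 + 1 × 411.00 ≈ 610.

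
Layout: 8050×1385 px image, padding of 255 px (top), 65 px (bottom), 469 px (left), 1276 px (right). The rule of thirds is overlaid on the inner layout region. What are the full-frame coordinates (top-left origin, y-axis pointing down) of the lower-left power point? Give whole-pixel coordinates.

Content width = 8050 − 469 − 1276 = 6305 px; content height = 1385 − 255 − 65 = 1065 px.
Lower-left is one-third across and two-thirds down within the inner layout region.
x = 469 + 1 × 6305/3 = 469 + 2101.67 ≈ 2571
y = 255 + 2 × 1065/3 = 255 + 710.00 ≈ 965

(2571, 965)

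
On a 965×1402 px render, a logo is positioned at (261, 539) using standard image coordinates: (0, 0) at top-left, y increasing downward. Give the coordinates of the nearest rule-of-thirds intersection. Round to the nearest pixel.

x = 322 px, y = 467 px

Third lines: x ∈ {322, 643}, y ∈ {467, 935}.
261 is closer to x = 322; 539 is closer to y = 467.
So the nearest intersection is the upper-left power point.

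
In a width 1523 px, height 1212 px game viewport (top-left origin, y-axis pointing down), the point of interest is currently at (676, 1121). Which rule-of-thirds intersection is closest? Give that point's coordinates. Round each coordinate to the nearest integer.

Third lines: x ∈ {508, 1015}, y ∈ {404, 808}.
676 is closer to x = 508; 1121 is closer to y = 808.
So the nearest intersection is the lower-left power point.

(508, 808)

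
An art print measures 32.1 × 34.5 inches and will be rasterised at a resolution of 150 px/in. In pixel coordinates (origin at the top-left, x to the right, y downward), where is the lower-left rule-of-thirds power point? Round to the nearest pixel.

x = 1605 px, y = 3450 px

In pixels the canvas is 32.1 × 150 = 4815 wide and 34.5 × 150 = 5175 tall.
The lower-left point is one-third across and two-thirds down:
x = 1 × 4815/3 ≈ 1605; y = 2 × 5175/3 ≈ 3450.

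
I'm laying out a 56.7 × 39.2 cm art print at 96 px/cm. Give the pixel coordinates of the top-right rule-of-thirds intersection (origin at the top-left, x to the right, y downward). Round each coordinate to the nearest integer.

In pixels the canvas is 56.7 × 96 = 5443.2 wide and 39.2 × 96 = 3763.2 tall.
The top-right point is two-thirds across and one-third down:
x = 2 × 5443.2/3 ≈ 3629; y = 1 × 3763.2/3 ≈ 1254.

(3629, 1254)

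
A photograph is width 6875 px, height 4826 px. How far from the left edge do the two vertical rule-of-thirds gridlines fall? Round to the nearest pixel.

6875 / 3 = 2291.67, so the vertical lines sit at one and two thirds of 6875.

x = 2292 px and x = 4583 px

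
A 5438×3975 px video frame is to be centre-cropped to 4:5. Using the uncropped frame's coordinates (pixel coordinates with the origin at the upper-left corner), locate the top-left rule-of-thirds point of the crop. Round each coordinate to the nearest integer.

5438/3975 > 4/5, so the 4:5 crop keeps the full height 3975 and trims width to 3975 × 4/5 = 3180.00 px.
Left offset = (5438 − 3180.00)/2 = 1129.00 px; top offset = 0.
Top-left is one-third across and one-third down within the crop:
x = 1129.00 + 1 × 3180.00/3 ≈ 2189; y = 0.00 + 1 × 3975.00/3 ≈ 1325.

(2189, 1325)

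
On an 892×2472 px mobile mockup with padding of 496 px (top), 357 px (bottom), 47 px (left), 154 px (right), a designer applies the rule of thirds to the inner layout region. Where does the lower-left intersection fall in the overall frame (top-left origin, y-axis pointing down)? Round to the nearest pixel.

Content width = 892 − 47 − 154 = 691 px; content height = 2472 − 496 − 357 = 1619 px.
Lower-left is one-third across and two-thirds down within the inner layout region.
x = 47 + 1 × 691/3 = 47 + 230.33 ≈ 277
y = 496 + 2 × 1619/3 = 496 + 1079.33 ≈ 1575

(277, 1575)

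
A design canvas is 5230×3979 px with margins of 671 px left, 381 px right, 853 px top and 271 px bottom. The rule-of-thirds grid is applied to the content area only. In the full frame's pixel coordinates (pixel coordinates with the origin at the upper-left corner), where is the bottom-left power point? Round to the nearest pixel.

Content width = 5230 − 671 − 381 = 4178 px; content height = 3979 − 853 − 271 = 2855 px.
Bottom-left is one-third across and two-thirds down within the content area.
x = 671 + 1 × 4178/3 = 671 + 1392.67 ≈ 2064
y = 853 + 2 × 2855/3 = 853 + 1903.33 ≈ 2756

(2064, 2756)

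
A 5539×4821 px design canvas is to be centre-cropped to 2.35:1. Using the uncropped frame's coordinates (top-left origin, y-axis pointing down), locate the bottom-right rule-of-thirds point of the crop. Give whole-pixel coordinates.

5539/4821 < 2.35/1, so the 2.35:1 crop keeps the full width 5539 and trims height to 5539 × 1/2.35 = 2357.02 px.
Top offset = (4821 − 2357.02)/2 = 1231.99 px; left offset = 0.
Bottom-right is two-thirds across and two-thirds down within the crop:
x = 0.00 + 2 × 5539.00/3 ≈ 3693; y = 1231.99 + 2 × 2357.02/3 ≈ 2803.

(3693, 2803)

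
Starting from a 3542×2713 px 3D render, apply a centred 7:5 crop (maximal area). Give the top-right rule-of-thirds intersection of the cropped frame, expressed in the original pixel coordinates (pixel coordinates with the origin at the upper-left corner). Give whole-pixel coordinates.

3542/2713 < 7/5, so the 7:5 crop keeps the full width 3542 and trims height to 3542 × 5/7 = 2530.00 px.
Top offset = (2713 − 2530.00)/2 = 91.50 px; left offset = 0.
Top-right is two-thirds across and one-third down within the crop:
x = 0.00 + 2 × 3542.00/3 ≈ 2361; y = 91.50 + 1 × 2530.00/3 ≈ 935.

(2361, 935)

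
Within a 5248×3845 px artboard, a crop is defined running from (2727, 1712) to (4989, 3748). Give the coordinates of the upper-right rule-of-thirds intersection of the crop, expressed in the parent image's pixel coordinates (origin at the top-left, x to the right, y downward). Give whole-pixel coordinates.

x = 4235 px, y = 2391 px

Crop width = 4989 − 2727 = 2262 px; one third is 754.00 px.
Crop height = 3748 − 1712 = 2036 px; one third is 678.67 px.
The upper-right point is two-thirds across and one-third down within the crop:
x = 2727 + 2 × 754.00 ≈ 4235; y = 1712 + 1 × 678.67 ≈ 2391.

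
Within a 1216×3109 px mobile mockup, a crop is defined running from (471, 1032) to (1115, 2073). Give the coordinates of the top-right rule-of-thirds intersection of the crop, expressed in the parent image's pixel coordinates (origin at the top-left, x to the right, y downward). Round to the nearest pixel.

x = 900 px, y = 1379 px

Crop width = 1115 − 471 = 644 px; one third is 214.67 px.
Crop height = 2073 − 1032 = 1041 px; one third is 347.00 px.
The top-right point is two-thirds across and one-third down within the crop:
x = 471 + 2 × 214.67 ≈ 900; y = 1032 + 1 × 347.00 ≈ 1379.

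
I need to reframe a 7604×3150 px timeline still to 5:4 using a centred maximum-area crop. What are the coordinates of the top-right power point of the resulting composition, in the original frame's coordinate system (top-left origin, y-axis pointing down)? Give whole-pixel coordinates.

7604/3150 > 5/4, so the 5:4 crop keeps the full height 3150 and trims width to 3150 × 5/4 = 3937.50 px.
Left offset = (7604 − 3937.50)/2 = 1833.25 px; top offset = 0.
Top-right is two-thirds across and one-third down within the crop:
x = 1833.25 + 2 × 3937.50/3 ≈ 4458; y = 0.00 + 1 × 3150.00/3 ≈ 1050.

(4458, 1050)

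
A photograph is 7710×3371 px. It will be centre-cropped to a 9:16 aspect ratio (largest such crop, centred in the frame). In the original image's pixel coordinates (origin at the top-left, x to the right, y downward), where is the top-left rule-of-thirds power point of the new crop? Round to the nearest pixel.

x = 3539 px, y = 1124 px

7710/3371 > 9/16, so the 9:16 crop keeps the full height 3371 and trims width to 3371 × 9/16 = 1896.19 px.
Left offset = (7710 − 1896.19)/2 = 2906.91 px; top offset = 0.
Top-left is one-third across and one-third down within the crop:
x = 2906.91 + 1 × 1896.19/3 ≈ 3539; y = 0.00 + 1 × 3371.00/3 ≈ 1124.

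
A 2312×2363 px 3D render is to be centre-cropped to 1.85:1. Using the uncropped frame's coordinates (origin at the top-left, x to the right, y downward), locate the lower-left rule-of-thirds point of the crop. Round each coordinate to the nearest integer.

(771, 1390)

2312/2363 < 1.85/1, so the 1.85:1 crop keeps the full width 2312 and trims height to 2312 × 1/1.85 = 1249.73 px.
Top offset = (2363 − 1249.73)/2 = 556.64 px; left offset = 0.
Lower-left is one-third across and two-thirds down within the crop:
x = 0.00 + 1 × 2312.00/3 ≈ 771; y = 556.64 + 2 × 1249.73/3 ≈ 1390.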